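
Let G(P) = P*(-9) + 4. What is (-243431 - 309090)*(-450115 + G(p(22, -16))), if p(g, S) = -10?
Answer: 248646052941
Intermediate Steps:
G(P) = 4 - 9*P (G(P) = -9*P + 4 = 4 - 9*P)
(-243431 - 309090)*(-450115 + G(p(22, -16))) = (-243431 - 309090)*(-450115 + (4 - 9*(-10))) = -552521*(-450115 + (4 + 90)) = -552521*(-450115 + 94) = -552521*(-450021) = 248646052941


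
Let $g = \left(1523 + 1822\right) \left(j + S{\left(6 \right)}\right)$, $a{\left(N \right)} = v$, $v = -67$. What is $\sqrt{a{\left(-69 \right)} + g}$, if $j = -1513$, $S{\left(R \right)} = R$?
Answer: $i \sqrt{5040982} \approx 2245.2 i$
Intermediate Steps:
$a{\left(N \right)} = -67$
$g = -5040915$ ($g = \left(1523 + 1822\right) \left(-1513 + 6\right) = 3345 \left(-1507\right) = -5040915$)
$\sqrt{a{\left(-69 \right)} + g} = \sqrt{-67 - 5040915} = \sqrt{-5040982} = i \sqrt{5040982}$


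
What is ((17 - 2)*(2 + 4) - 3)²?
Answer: 7569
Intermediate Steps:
((17 - 2)*(2 + 4) - 3)² = (15*6 - 3)² = (90 - 3)² = 87² = 7569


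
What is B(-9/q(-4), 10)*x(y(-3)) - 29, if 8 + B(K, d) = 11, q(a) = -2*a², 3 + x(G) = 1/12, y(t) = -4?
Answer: -151/4 ≈ -37.750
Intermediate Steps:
x(G) = -35/12 (x(G) = -3 + 1/12 = -35/12)
B(K, d) = 3 (B(K, d) = -8 + 11 = 3)
B(-9/q(-4), 10)*x(y(-3)) - 29 = 3*(-35/12) - 29 = -35/4 - 29 = -151/4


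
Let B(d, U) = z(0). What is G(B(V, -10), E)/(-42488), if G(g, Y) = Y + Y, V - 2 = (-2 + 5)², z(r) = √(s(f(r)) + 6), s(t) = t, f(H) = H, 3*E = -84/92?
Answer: 7/488612 ≈ 1.4326e-5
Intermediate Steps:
E = -7/23 (E = (-84/92)/3 = (-84*1/92)/3 = (⅓)*(-21/23) = -7/23 ≈ -0.30435)
z(r) = √(6 + r) (z(r) = √(r + 6) = √(6 + r))
V = 11 (V = 2 + (-2 + 5)² = 2 + 3² = 2 + 9 = 11)
B(d, U) = √6 (B(d, U) = √(6 + 0) = √6)
G(g, Y) = 2*Y
G(B(V, -10), E)/(-42488) = (2*(-7/23))/(-42488) = -14/23*(-1/42488) = 7/488612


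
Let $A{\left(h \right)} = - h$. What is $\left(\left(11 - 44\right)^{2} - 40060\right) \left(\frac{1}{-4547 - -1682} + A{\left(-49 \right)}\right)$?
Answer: $- \frac{5470904864}{2865} \approx -1.9096 \cdot 10^{6}$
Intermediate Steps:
$\left(\left(11 - 44\right)^{2} - 40060\right) \left(\frac{1}{-4547 - -1682} + A{\left(-49 \right)}\right) = \left(\left(11 - 44\right)^{2} - 40060\right) \left(\frac{1}{-4547 - -1682} - -49\right) = \left(\left(-33\right)^{2} - 40060\right) \left(\frac{1}{-4547 + \left(1702 - 20\right)} + 49\right) = \left(1089 - 40060\right) \left(\frac{1}{-4547 + 1682} + 49\right) = - 38971 \left(\frac{1}{-2865} + 49\right) = - 38971 \left(- \frac{1}{2865} + 49\right) = \left(-38971\right) \frac{140384}{2865} = - \frac{5470904864}{2865}$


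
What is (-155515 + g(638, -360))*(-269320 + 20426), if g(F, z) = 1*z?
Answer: 38796352250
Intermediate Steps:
g(F, z) = z
(-155515 + g(638, -360))*(-269320 + 20426) = (-155515 - 360)*(-269320 + 20426) = -155875*(-248894) = 38796352250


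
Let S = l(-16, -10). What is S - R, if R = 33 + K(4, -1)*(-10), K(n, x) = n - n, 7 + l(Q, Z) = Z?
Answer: -50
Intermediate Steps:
l(Q, Z) = -7 + Z
K(n, x) = 0
S = -17 (S = -7 - 10 = -17)
R = 33 (R = 33 + 0*(-10) = 33 + 0 = 33)
S - R = -17 - 1*33 = -17 - 33 = -50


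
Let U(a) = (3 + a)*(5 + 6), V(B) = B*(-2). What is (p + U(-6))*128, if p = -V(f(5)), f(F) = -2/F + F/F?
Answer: -20352/5 ≈ -4070.4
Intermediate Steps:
f(F) = 1 - 2/F (f(F) = -2/F + 1 = 1 - 2/F)
V(B) = -2*B
U(a) = 33 + 11*a (U(a) = (3 + a)*11 = 33 + 11*a)
p = 6/5 (p = -(-2)*(-2 + 5)/5 = -(-2)*(⅕)*3 = -(-2)*3/5 = -1*(-6/5) = 6/5 ≈ 1.2000)
(p + U(-6))*128 = (6/5 + (33 + 11*(-6)))*128 = (6/5 + (33 - 66))*128 = (6/5 - 33)*128 = -159/5*128 = -20352/5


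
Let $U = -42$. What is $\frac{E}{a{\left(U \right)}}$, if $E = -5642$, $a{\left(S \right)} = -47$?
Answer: $\frac{5642}{47} \approx 120.04$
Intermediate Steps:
$\frac{E}{a{\left(U \right)}} = - \frac{5642}{-47} = \left(-5642\right) \left(- \frac{1}{47}\right) = \frac{5642}{47}$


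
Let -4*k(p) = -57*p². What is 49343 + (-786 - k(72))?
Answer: -25315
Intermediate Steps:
k(p) = 57*p²/4 (k(p) = -(-57)*p²/4 = 57*p²/4)
49343 + (-786 - k(72)) = 49343 + (-786 - 57*72²/4) = 49343 + (-786 - 57*5184/4) = 49343 + (-786 - 1*73872) = 49343 + (-786 - 73872) = 49343 - 74658 = -25315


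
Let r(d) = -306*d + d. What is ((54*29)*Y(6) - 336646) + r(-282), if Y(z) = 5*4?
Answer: -219316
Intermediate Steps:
Y(z) = 20
r(d) = -305*d
((54*29)*Y(6) - 336646) + r(-282) = ((54*29)*20 - 336646) - 305*(-282) = (1566*20 - 336646) + 86010 = (31320 - 336646) + 86010 = -305326 + 86010 = -219316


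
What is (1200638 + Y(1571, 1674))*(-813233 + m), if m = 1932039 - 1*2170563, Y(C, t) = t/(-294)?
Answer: -8839414026733/7 ≈ -1.2628e+12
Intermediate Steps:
Y(C, t) = -t/294 (Y(C, t) = t*(-1/294) = -t/294)
m = -238524 (m = 1932039 - 2170563 = -238524)
(1200638 + Y(1571, 1674))*(-813233 + m) = (1200638 - 1/294*1674)*(-813233 - 238524) = (1200638 - 279/49)*(-1051757) = (58830983/49)*(-1051757) = -8839414026733/7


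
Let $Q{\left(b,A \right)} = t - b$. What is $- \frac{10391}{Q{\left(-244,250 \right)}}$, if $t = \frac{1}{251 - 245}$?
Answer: $- \frac{62346}{1465} \approx -42.557$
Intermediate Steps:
$t = \frac{1}{6} \approx 0.16667$
$Q{\left(b,A \right)} = \frac{1}{6} - b$
$- \frac{10391}{Q{\left(-244,250 \right)}} = - \frac{10391}{\frac{1}{6} - -244} = - \frac{10391}{\frac{1}{6} + 244} = - \frac{10391}{\frac{1465}{6}} = \left(-10391\right) \frac{6}{1465} = - \frac{62346}{1465}$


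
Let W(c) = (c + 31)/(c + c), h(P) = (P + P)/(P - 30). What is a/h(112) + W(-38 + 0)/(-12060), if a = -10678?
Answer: -25079258479/6415920 ≈ -3908.9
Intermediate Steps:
h(P) = 2*P/(-30 + P) (h(P) = (2*P)/(-30 + P) = 2*P/(-30 + P))
W(c) = (31 + c)/(2*c) (W(c) = (31 + c)/((2*c)) = (31 + c)*(1/(2*c)) = (31 + c)/(2*c))
a/h(112) + W(-38 + 0)/(-12060) = -10678/(2*112/(-30 + 112)) + ((31 + (-38 + 0))/(2*(-38 + 0)))/(-12060) = -10678/(2*112/82) + ((1/2)*(31 - 38)/(-38))*(-1/12060) = -10678/(2*112*(1/82)) + ((1/2)*(-1/38)*(-7))*(-1/12060) = -10678/112/41 + (7/76)*(-1/12060) = -10678*41/112 - 7/916560 = -218899/56 - 7/916560 = -25079258479/6415920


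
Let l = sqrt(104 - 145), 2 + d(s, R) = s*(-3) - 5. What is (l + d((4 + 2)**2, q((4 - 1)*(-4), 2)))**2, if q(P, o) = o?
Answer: (115 - I*sqrt(41))**2 ≈ 13184.0 - 1472.7*I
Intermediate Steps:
d(s, R) = -7 - 3*s (d(s, R) = -2 + (s*(-3) - 5) = -2 + (-3*s - 5) = -2 + (-5 - 3*s) = -7 - 3*s)
l = I*sqrt(41) (l = sqrt(-41) = I*sqrt(41) ≈ 6.4031*I)
(l + d((4 + 2)**2, q((4 - 1)*(-4), 2)))**2 = (I*sqrt(41) + (-7 - 3*(4 + 2)**2))**2 = (I*sqrt(41) + (-7 - 3*6**2))**2 = (I*sqrt(41) + (-7 - 3*36))**2 = (I*sqrt(41) + (-7 - 108))**2 = (I*sqrt(41) - 115)**2 = (-115 + I*sqrt(41))**2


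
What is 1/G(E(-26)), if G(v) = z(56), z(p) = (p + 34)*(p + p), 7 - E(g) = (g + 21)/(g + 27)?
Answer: 1/10080 ≈ 9.9206e-5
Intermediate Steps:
E(g) = 7 - (21 + g)/(27 + g) (E(g) = 7 - (g + 21)/(g + 27) = 7 - (21 + g)/(27 + g))
z(p) = 2*p*(34 + p) (z(p) = (34 + p)*(2*p) = 2*p*(34 + p))
G(v) = 10080 (G(v) = 2*56*(34 + 56) = 2*56*90 = 10080)
1/G(E(-26)) = 1/10080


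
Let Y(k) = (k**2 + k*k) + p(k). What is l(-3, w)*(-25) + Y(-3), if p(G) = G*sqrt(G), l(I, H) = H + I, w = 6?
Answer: -57 - 3*I*sqrt(3) ≈ -57.0 - 5.1962*I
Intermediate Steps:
p(G) = G**(3/2)
Y(k) = k**(3/2) + 2*k**2 (Y(k) = (k**2 + k*k) + k**(3/2) = (k**2 + k**2) + k**(3/2) = 2*k**2 + k**(3/2) = k**(3/2) + 2*k**2)
l(-3, w)*(-25) + Y(-3) = (6 - 3)*(-25) + ((-3)**(3/2) + 2*(-3)**2) = 3*(-25) + (-3*I*sqrt(3) + 2*9) = -75 + (-3*I*sqrt(3) + 18) = -75 + (18 - 3*I*sqrt(3)) = -57 - 3*I*sqrt(3)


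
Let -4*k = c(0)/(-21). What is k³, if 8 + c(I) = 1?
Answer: -1/1728 ≈ -0.00057870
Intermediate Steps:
c(I) = -7 (c(I) = -8 + 1 = -7)
k = -1/12 (k = -(-7)/(4*(-21)) = -(-7)*(-1)/(4*21) = -¼*⅓ = -1/12 ≈ -0.083333)
k³ = (-1/12)³ = -1/1728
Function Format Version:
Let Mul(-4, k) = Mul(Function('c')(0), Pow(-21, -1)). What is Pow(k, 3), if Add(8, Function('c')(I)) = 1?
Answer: Rational(-1, 1728) ≈ -0.00057870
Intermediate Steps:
Function('c')(I) = -7 (Function('c')(I) = Add(-8, 1) = -7)
k = Rational(-1, 12) (k = Mul(Rational(-1, 4), Mul(-7, Pow(-21, -1))) = Mul(Rational(-1, 4), Mul(-7, Rational(-1, 21))) = Mul(Rational(-1, 4), Rational(1, 3)) = Rational(-1, 12) ≈ -0.083333)
Pow(k, 3) = Pow(Rational(-1, 12), 3) = Rational(-1, 1728)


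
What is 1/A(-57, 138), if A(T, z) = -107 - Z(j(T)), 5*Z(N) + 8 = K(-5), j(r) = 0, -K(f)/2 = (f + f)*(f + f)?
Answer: -5/327 ≈ -0.015291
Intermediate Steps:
K(f) = -8*f**2 (K(f) = -2*(f + f)*(f + f) = -2*2*f*2*f = -8*f**2)
Z(N) = -208/5 (Z(N) = -8/5 + (-8*(-5)**2)/5 = -8/5 + (-8*25)/5 = -8/5 + (1/5)*(-200) = -8/5 - 40 = -208/5)
A(T, z) = -327/5 (A(T, z) = -107 - 1*(-208/5) = -107 + 208/5 = -327/5)
1/A(-57, 138) = 1/(-327/5) = -5/327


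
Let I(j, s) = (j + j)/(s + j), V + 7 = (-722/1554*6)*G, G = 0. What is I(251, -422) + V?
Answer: -1699/171 ≈ -9.9357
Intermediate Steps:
V = -7 (V = -7 + (-722/1554*6)*0 = -7 + (-722*1/1554*6)*0 = -7 - 361/777*6*0 = -7 - 722/259*0 = -7 + 0 = -7)
I(j, s) = 2*j/(j + s) (I(j, s) = (2*j)/(j + s) = 2*j/(j + s))
I(251, -422) + V = 2*251/(251 - 422) - 7 = 2*251/(-171) - 7 = 2*251*(-1/171) - 7 = -502/171 - 7 = -1699/171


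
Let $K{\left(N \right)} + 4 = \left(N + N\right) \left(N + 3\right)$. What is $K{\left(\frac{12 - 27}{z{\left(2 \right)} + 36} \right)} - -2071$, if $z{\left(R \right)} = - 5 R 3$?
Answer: $\frac{4129}{2} \approx 2064.5$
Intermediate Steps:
$z{\left(R \right)} = - 15 R$
$K{\left(N \right)} = -4 + 2 N \left(3 + N\right)$ ($K{\left(N \right)} = -4 + \left(N + N\right) \left(N + 3\right) = -4 + 2 N \left(3 + N\right)$)
$K{\left(\frac{12 - 27}{z{\left(2 \right)} + 36} \right)} - -2071 = \left(-4 + 2 \left(\frac{12 - 27}{\left(-15\right) 2 + 36}\right)^{2} + 6 \frac{12 - 27}{\left(-15\right) 2 + 36}\right) - -2071 = \left(-4 + 2 \left(- \frac{15}{-30 + 36}\right)^{2} + 6 \left(- \frac{15}{-30 + 36}\right)\right) + 2071 = \left(-4 + 2 \left(- \frac{15}{6}\right)^{2} + 6 \left(- \frac{15}{6}\right)\right) + 2071 = \left(-4 + 2 \left(\left(-15\right) \frac{1}{6}\right)^{2} + 6 \left(\left(-15\right) \frac{1}{6}\right)\right) + 2071 = \left(-4 + 2 \left(- \frac{5}{2}\right)^{2} + 6 \left(- \frac{5}{2}\right)\right) + 2071 = \left(-4 + 2 \cdot \frac{25}{4} - 15\right) + 2071 = \left(-4 + \frac{25}{2} - 15\right) + 2071 = - \frac{13}{2} + 2071 = \frac{4129}{2}$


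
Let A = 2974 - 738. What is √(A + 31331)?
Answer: √33567 ≈ 183.21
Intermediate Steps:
A = 2236
√(A + 31331) = √(2236 + 31331) = √33567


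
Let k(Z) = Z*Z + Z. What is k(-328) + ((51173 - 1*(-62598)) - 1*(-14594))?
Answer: 235621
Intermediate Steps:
k(Z) = Z + Z**2 (k(Z) = Z**2 + Z = Z + Z**2)
k(-328) + ((51173 - 1*(-62598)) - 1*(-14594)) = -328*(1 - 328) + ((51173 - 1*(-62598)) - 1*(-14594)) = -328*(-327) + ((51173 + 62598) + 14594) = 107256 + (113771 + 14594) = 107256 + 128365 = 235621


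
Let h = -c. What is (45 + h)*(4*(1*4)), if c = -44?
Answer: 1424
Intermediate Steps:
h = 44 (h = -1*(-44) = 44)
(45 + h)*(4*(1*4)) = (45 + 44)*(4*(1*4)) = 89*(4*4) = 89*16 = 1424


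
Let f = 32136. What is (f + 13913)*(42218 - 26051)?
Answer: 744474183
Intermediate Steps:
(f + 13913)*(42218 - 26051) = (32136 + 13913)*(42218 - 26051) = 46049*16167 = 744474183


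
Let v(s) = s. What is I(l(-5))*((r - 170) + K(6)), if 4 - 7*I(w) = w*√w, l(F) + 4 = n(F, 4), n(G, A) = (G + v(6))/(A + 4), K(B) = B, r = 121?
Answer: -172/7 - 1333*I*√62/224 ≈ -24.571 - 46.857*I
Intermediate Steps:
n(G, A) = (6 + G)/(4 + A) (n(G, A) = (G + 6)/(A + 4) = (6 + G)/(4 + A))
l(F) = -13/4 + F/8 (l(F) = -4 + (6 + F)/(4 + 4) = -4 + (6 + F)/8 = -4 + (¾ + F/8) = -13/4 + F/8)
I(w) = 4/7 - w^(3/2)/7 (I(w) = 4/7 - w*√w/7 = 4/7 - w^(3/2)/7)
I(l(-5))*((r - 170) + K(6)) = (4/7 - (-13/4 + (⅛)*(-5))^(3/2)/7)*((121 - 170) + 6) = (4/7 - (-13/4 - 5/8)^(3/2)/7)*(-49 + 6) = (4/7 - (-31)*I*√62/224)*(-43) = (4/7 + 31*I*√62/224)*(-43) = -172/7 - 1333*I*√62/224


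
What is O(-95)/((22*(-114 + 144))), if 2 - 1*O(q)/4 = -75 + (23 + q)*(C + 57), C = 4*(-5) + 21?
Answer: 4253/165 ≈ 25.776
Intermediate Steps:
C = 1 (C = -20 + 21 = 1)
O(q) = -5028 - 232*q (O(q) = 8 - 4*(-75 + (23 + q)*(1 + 57)) = 8 - 4*(-75 + (23 + q)*58) = 8 - 4*(-75 + (1334 + 58*q)) = 8 - 4*(1259 + 58*q) = 8 + (-5036 - 232*q) = -5028 - 232*q)
O(-95)/((22*(-114 + 144))) = (-5028 - 232*(-95))/((22*(-114 + 144))) = (-5028 + 22040)/((22*30)) = 17012/660 = 17012*(1/660) = 4253/165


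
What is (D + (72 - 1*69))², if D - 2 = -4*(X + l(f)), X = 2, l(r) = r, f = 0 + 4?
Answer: 361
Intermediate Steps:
f = 4
D = -22 (D = 2 - 4*(2 + 4) = 2 - 4*6 = 2 - 24 = -22)
(D + (72 - 1*69))² = (-22 + (72 - 1*69))² = (-22 + (72 - 69))² = (-22 + 3)² = (-19)² = 361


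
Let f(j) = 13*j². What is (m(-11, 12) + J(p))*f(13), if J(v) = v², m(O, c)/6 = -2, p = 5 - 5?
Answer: -26364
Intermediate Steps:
p = 0
m(O, c) = -12 (m(O, c) = 6*(-2) = -12)
(m(-11, 12) + J(p))*f(13) = (-12 + 0²)*(13*13²) = (-12 + 0)*(13*169) = -12*2197 = -26364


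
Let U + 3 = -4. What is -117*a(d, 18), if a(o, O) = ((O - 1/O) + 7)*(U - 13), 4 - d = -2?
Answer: 58370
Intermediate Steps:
U = -7 (U = -3 - 4 = -7)
d = 6 (d = 4 - 1*(-2) = 4 + 2 = 6)
a(o, O) = -140 - 20*O + 20/O (a(o, O) = ((O - 1/O) + 7)*(-7 - 13) = (7 + O - 1/O)*(-20) = -140 - 20*O + 20/O)
-117*a(d, 18) = -117*(-140 - 20*18 + 20/18) = -117*(-140 - 360 + 20*(1/18)) = -117*(-140 - 360 + 10/9) = -117*(-4490/9) = 58370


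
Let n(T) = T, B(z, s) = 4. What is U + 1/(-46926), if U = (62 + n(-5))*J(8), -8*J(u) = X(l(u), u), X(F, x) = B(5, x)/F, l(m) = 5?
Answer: -668698/117315 ≈ -5.7000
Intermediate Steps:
X(F, x) = 4/F
J(u) = -⅒ (J(u) = -1/(2*5) = -⅛*⅘ = -⅒)
U = -57/10 (U = (62 - 5)*(-⅒) = 57*(-⅒) = -57/10 ≈ -5.7000)
U + 1/(-46926) = -57/10 + 1/(-46926) = -57/10 - 1/46926 = -668698/117315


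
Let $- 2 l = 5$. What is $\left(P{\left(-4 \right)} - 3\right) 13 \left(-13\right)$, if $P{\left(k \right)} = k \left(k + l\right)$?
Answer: $-3887$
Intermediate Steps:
$l = - \frac{5}{2}$ ($l = \left(- \frac{1}{2}\right) 5 = - \frac{5}{2} \approx -2.5$)
$P{\left(k \right)} = k \left(- \frac{5}{2} + k\right)$ ($P{\left(k \right)} = k \left(k - \frac{5}{2}\right) = k \left(- \frac{5}{2} + k\right)$)
$\left(P{\left(-4 \right)} - 3\right) 13 \left(-13\right) = \left(\frac{1}{2} \left(-4\right) \left(-5 + 2 \left(-4\right)\right) - 3\right) 13 \left(-13\right) = \left(\frac{1}{2} \left(-4\right) \left(-5 - 8\right) - 3\right) 13 \left(-13\right) = \left(\frac{1}{2} \left(-4\right) \left(-13\right) - 3\right) 13 \left(-13\right) = \left(26 - 3\right) 13 \left(-13\right) = 23 \cdot 13 \left(-13\right) = 299 \left(-13\right) = -3887$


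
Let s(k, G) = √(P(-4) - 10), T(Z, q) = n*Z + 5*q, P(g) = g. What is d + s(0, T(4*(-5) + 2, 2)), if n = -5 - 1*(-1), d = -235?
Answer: -235 + I*√14 ≈ -235.0 + 3.7417*I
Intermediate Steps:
n = -4 (n = -5 + 1 = -4)
T(Z, q) = -4*Z + 5*q
s(k, G) = I*√14 (s(k, G) = √(-4 - 10) = √(-14) = I*√14)
d + s(0, T(4*(-5) + 2, 2)) = -235 + I*√14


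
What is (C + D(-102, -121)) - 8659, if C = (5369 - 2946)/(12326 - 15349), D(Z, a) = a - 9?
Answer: -26571570/3023 ≈ -8789.8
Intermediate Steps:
D(Z, a) = -9 + a
C = -2423/3023 (C = 2423/(-3023) = 2423*(-1/3023) = -2423/3023 ≈ -0.80152)
(C + D(-102, -121)) - 8659 = (-2423/3023 + (-9 - 121)) - 8659 = (-2423/3023 - 130) - 8659 = -395413/3023 - 8659 = -26571570/3023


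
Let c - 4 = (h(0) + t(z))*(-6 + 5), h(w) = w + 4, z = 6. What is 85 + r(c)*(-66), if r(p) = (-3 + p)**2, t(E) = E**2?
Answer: -100301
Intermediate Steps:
h(w) = 4 + w
c = -36 (c = 4 + ((4 + 0) + 6**2)*(-6 + 5) = 4 + (4 + 36)*(-1) = 4 + 40*(-1) = 4 - 40 = -36)
85 + r(c)*(-66) = 85 + (-3 - 36)**2*(-66) = 85 + (-39)**2*(-66) = 85 + 1521*(-66) = 85 - 100386 = -100301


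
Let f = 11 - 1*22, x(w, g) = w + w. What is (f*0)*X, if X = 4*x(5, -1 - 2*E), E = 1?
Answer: 0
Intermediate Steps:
x(w, g) = 2*w
X = 40 (X = 4*(2*5) = 4*10 = 40)
f = -11 (f = 11 - 22 = -11)
(f*0)*X = -11*0*40 = 0*40 = 0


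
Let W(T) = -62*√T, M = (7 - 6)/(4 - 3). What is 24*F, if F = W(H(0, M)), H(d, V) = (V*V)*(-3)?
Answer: -1488*I*√3 ≈ -2577.3*I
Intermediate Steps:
M = 1 (M = 1/1 = 1*1 = 1)
H(d, V) = -3*V² (H(d, V) = V²*(-3) = -3*V²)
F = -62*I*√3 (F = -62*√(-3) = -62*I*√3 ≈ -107.39*I)
24*F = 24*(-62*I*√3) = -1488*I*√3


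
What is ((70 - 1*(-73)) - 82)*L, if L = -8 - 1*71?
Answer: -4819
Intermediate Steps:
L = -79 (L = -8 - 71 = -79)
((70 - 1*(-73)) - 82)*L = ((70 - 1*(-73)) - 82)*(-79) = ((70 + 73) - 82)*(-79) = (143 - 82)*(-79) = 61*(-79) = -4819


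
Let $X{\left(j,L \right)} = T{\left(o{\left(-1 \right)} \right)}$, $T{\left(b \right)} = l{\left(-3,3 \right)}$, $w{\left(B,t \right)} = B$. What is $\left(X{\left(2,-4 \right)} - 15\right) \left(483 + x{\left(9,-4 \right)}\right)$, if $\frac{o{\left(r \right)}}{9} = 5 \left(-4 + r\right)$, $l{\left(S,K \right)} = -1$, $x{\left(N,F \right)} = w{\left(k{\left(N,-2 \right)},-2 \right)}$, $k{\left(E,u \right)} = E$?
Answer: $-7872$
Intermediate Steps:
$x{\left(N,F \right)} = N$
$o{\left(r \right)} = -180 + 45 r$ ($o{\left(r \right)} = 9 \cdot 5 \left(-4 + r\right) = 9 \left(-20 + 5 r\right) = -180 + 45 r$)
$T{\left(b \right)} = -1$
$X{\left(j,L \right)} = -1$
$\left(X{\left(2,-4 \right)} - 15\right) \left(483 + x{\left(9,-4 \right)}\right) = \left(-1 - 15\right) \left(483 + 9\right) = \left(-16\right) 492 = -7872$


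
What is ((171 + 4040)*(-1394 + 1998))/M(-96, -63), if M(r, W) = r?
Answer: -635861/24 ≈ -26494.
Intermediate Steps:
((171 + 4040)*(-1394 + 1998))/M(-96, -63) = ((171 + 4040)*(-1394 + 1998))/(-96) = (4211*604)*(-1/96) = 2543444*(-1/96) = -635861/24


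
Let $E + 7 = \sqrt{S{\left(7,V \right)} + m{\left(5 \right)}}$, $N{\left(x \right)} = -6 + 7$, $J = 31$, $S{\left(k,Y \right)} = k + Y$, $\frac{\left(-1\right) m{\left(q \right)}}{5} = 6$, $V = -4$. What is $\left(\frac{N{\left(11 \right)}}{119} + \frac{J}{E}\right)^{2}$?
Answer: $\frac{- 22092 \sqrt{3} + 13557097 i}{28322 \left(11 i + 21 \sqrt{3}\right)} \approx 3.6124 + 12.068 i$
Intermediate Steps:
$m{\left(q \right)} = -30$ ($m{\left(q \right)} = \left(-5\right) 6 = -30$)
$S{\left(k,Y \right)} = Y + k$
$N{\left(x \right)} = 1$
$E = -7 + 3 i \sqrt{3}$ ($E = -7 + \sqrt{\left(-4 + 7\right) - 30} = -7 + \sqrt{3 - 30} = -7 + \sqrt{-27} = -7 + 3 i \sqrt{3} \approx -7.0 + 5.1962 i$)
$\left(\frac{N{\left(11 \right)}}{119} + \frac{J}{E}\right)^{2} = \left(1 \cdot \frac{1}{119} + \frac{31}{-7 + 3 i \sqrt{3}}\right)^{2} = \left(\frac{1}{119} + \frac{31}{-7 + 3 i \sqrt{3}}\right)^{2}$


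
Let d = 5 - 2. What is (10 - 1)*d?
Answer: 27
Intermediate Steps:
d = 3
(10 - 1)*d = (10 - 1)*3 = 9*3 = 27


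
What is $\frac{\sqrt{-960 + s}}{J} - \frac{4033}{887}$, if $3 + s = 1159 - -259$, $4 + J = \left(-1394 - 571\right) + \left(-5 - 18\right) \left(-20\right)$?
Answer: $- \frac{4033}{887} - \frac{\sqrt{455}}{1509} \approx -4.5609$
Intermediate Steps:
$J = -1509$ ($J = -4 + \left(\left(-1394 - 571\right) + \left(-5 - 18\right) \left(-20\right)\right) = -4 - 1505 = -1509$)
$s = 1415$ ($s = -3 + \left(1159 - -259\right) = -3 + \left(1159 + 259\right) = -3 + 1418 = 1415$)
$\frac{\sqrt{-960 + s}}{J} - \frac{4033}{887} = \frac{\sqrt{-960 + 1415}}{-1509} - \frac{4033}{887} = \sqrt{455} \left(- \frac{1}{1509}\right) - \frac{4033}{887} = - \frac{\sqrt{455}}{1509} - \frac{4033}{887} = - \frac{4033}{887} - \frac{\sqrt{455}}{1509}$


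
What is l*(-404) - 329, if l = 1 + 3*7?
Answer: -9217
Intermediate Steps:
l = 22 (l = 1 + 21 = 22)
l*(-404) - 329 = 22*(-404) - 329 = -8888 - 329 = -9217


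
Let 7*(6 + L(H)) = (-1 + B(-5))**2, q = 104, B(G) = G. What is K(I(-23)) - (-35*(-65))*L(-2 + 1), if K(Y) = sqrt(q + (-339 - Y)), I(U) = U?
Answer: 1950 + 2*I*sqrt(53) ≈ 1950.0 + 14.56*I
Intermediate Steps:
L(H) = -6/7 (L(H) = -6 + (-1 - 5)**2/7 = -6 + (1/7)*(-6)**2 = -6 + (1/7)*36 = -6 + 36/7 = -6/7)
K(Y) = sqrt(-235 - Y) (K(Y) = sqrt(104 + (-339 - Y)) = sqrt(-235 - Y))
K(I(-23)) - (-35*(-65))*L(-2 + 1) = sqrt(-235 - 1*(-23)) - (-35*(-65))*(-6)/7 = sqrt(-235 + 23) - 2275*(-6)/7 = sqrt(-212) - 1*(-1950) = 2*I*sqrt(53) + 1950 = 1950 + 2*I*sqrt(53)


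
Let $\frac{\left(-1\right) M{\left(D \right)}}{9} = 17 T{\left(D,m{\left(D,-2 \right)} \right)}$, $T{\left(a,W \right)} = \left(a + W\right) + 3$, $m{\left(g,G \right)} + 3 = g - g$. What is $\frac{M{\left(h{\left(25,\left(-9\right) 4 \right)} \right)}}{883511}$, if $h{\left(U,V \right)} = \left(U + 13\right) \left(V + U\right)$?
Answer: $\frac{63954}{883511} \approx 0.072386$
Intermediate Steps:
$m{\left(g,G \right)} = -3$ ($m{\left(g,G \right)} = -3 + \left(g - g\right) = -3 + 0 = -3$)
$T{\left(a,W \right)} = 3 + W + a$ ($T{\left(a,W \right)} = \left(W + a\right) + 3 = 3 + W + a$)
$h{\left(U,V \right)} = \left(13 + U\right) \left(U + V\right)$
$M{\left(D \right)} = - 153 D$ ($M{\left(D \right)} = - 9 \cdot 17 \left(3 - 3 + D\right) = - 9 \cdot 17 D = - 153 D$)
$\frac{M{\left(h{\left(25,\left(-9\right) 4 \right)} \right)}}{883511} = \frac{\left(-153\right) \left(25^{2} + 13 \cdot 25 + 13 \left(\left(-9\right) 4\right) + 25 \left(\left(-9\right) 4\right)\right)}{883511} = - 153 \left(625 + 325 + 13 \left(-36\right) + 25 \left(-36\right)\right) \frac{1}{883511} = - 153 \left(625 + 325 - 468 - 900\right) \frac{1}{883511} = \left(-153\right) \left(-418\right) \frac{1}{883511} = 63954 \cdot \frac{1}{883511} = \frac{63954}{883511}$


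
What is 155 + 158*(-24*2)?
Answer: -7429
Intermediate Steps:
155 + 158*(-24*2) = 155 + 158*(-48) = 155 - 7584 = -7429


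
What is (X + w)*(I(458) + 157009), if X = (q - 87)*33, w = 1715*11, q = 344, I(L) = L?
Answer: 4306092582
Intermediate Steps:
w = 18865
X = 8481 (X = (344 - 87)*33 = 257*33 = 8481)
(X + w)*(I(458) + 157009) = (8481 + 18865)*(458 + 157009) = 27346*157467 = 4306092582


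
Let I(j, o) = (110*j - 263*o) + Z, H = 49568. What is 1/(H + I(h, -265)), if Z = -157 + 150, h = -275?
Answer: 1/89006 ≈ 1.1235e-5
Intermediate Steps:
Z = -7
I(j, o) = -7 - 263*o + 110*j (I(j, o) = (110*j - 263*o) - 7 = (-263*o + 110*j) - 7 = -7 - 263*o + 110*j)
1/(H + I(h, -265)) = 1/(49568 + (-7 - 263*(-265) + 110*(-275))) = 1/(49568 + (-7 + 69695 - 30250)) = 1/(49568 + 39438) = 1/89006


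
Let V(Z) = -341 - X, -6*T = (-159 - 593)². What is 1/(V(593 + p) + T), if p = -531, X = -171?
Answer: -3/283262 ≈ -1.0591e-5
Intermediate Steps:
T = -282752/3 (T = -(-159 - 593)²/6 = -⅙*(-752)² = -⅙*565504 = -282752/3 ≈ -94251.)
V(Z) = -170 (V(Z) = -341 - 1*(-171) = -341 + 171 = -170)
1/(V(593 + p) + T) = 1/(-170 - 282752/3) = 1/(-283262/3) = -3/283262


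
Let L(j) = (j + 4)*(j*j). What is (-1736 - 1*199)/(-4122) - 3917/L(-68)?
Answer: 32710113/67769344 ≈ 0.48267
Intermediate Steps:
L(j) = j²*(4 + j) (L(j) = (4 + j)*j² = j²*(4 + j))
(-1736 - 1*199)/(-4122) - 3917/L(-68) = (-1736 - 1*199)/(-4122) - 3917*1/(4624*(4 - 68)) = (-1736 - 199)*(-1/4122) - 3917/(4624*(-64)) = -1935*(-1/4122) - 3917/(-295936) = 215/458 - 3917*(-1/295936) = 215/458 + 3917/295936 = 32710113/67769344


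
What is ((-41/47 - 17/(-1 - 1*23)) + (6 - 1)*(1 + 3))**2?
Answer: 500640625/1272384 ≈ 393.47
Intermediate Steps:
((-41/47 - 17/(-1 - 1*23)) + (6 - 1)*(1 + 3))**2 = ((-41*1/47 - 17/(-1 - 23)) + 5*4)**2 = ((-41/47 - 17/(-24)) + 20)**2 = ((-41/47 - 17*(-1/24)) + 20)**2 = ((-41/47 + 17/24) + 20)**2 = (-185/1128 + 20)**2 = (22375/1128)**2 = 500640625/1272384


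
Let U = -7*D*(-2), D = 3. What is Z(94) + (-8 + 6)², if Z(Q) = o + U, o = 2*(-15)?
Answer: 16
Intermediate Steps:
o = -30
U = 42 (U = -21*(-2) = -7*(-6) = 42)
Z(Q) = 12 (Z(Q) = -30 + 42 = 12)
Z(94) + (-8 + 6)² = 12 + (-8 + 6)² = 12 + (-2)² = 12 + 4 = 16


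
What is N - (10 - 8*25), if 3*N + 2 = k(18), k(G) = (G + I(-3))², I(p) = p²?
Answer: 1297/3 ≈ 432.33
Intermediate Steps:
k(G) = (9 + G)² (k(G) = (G + (-3)²)² = (G + 9)² = (9 + G)²)
N = 727/3 (N = -⅔ + (9 + 18)²/3 = -⅔ + (⅓)*27² = -⅔ + (⅓)*729 = -⅔ + 243 = 727/3 ≈ 242.33)
N - (10 - 8*25) = 727/3 - (10 - 8*25) = 727/3 - (10 - 200) = 727/3 - 1*(-190) = 727/3 + 190 = 1297/3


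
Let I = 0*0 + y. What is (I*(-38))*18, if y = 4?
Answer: -2736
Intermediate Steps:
I = 4 (I = 0*0 + 4 = 0 + 4 = 4)
(I*(-38))*18 = (4*(-38))*18 = -152*18 = -2736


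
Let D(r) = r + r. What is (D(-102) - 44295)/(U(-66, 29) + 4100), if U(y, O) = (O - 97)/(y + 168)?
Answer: -10269/946 ≈ -10.855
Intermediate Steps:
D(r) = 2*r
U(y, O) = (-97 + O)/(168 + y)
(D(-102) - 44295)/(U(-66, 29) + 4100) = (2*(-102) - 44295)/((-97 + 29)/(168 - 66) + 4100) = (-204 - 44295)/(-68/102 + 4100) = -44499/((1/102)*(-68) + 4100) = -44499/(-⅔ + 4100) = -44499/12298/3 = -44499*3/12298 = -10269/946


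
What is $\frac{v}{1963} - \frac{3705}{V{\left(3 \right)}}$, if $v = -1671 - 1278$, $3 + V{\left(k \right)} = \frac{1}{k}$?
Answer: $\frac{21795153}{15704} \approx 1387.9$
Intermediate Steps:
$V{\left(k \right)} = -3 + \frac{1}{k}$
$v = -2949$
$\frac{v}{1963} - \frac{3705}{V{\left(3 \right)}} = - \frac{2949}{1963} - \frac{3705}{-3 + \frac{1}{3}} = \left(-2949\right) \frac{1}{1963} - \frac{3705}{-3 + \frac{1}{3}} = - \frac{2949}{1963} - \frac{3705}{- \frac{8}{3}} = - \frac{2949}{1963} - - \frac{11115}{8} = - \frac{2949}{1963} + \frac{11115}{8} = \frac{21795153}{15704}$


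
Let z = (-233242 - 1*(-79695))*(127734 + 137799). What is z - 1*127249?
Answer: -40771922800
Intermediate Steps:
z = -40771795551 (z = (-233242 + 79695)*265533 = -153547*265533 = -40771795551)
z - 1*127249 = -40771795551 - 1*127249 = -40771795551 - 127249 = -40771922800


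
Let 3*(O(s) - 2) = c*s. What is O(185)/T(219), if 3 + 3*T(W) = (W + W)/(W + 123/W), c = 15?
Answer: -2476326/895 ≈ -2766.8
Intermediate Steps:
O(s) = 2 + 5*s (O(s) = 2 + (15*s)/3 = 2 + 5*s)
T(W) = -1 + 2*W/(3*(W + 123/W)) (T(W) = -1 + ((W + W)/(W + 123/W))/3 = -1 + ((2*W)/(W + 123/W))/3 = -1 + (2*W/(W + 123/W))/3 = -1 + 2*W/(3*(W + 123/W)))
O(185)/T(219) = (2 + 5*185)/(((-369 - 1*219**2)/(3*(123 + 219**2)))) = (2 + 925)/(((-369 - 1*47961)/(3*(123 + 47961)))) = 927/(((1/3)*(-369 - 47961)/48084)) = 927/(((1/3)*(1/48084)*(-48330))) = 927/(-2685/8014) = 927*(-8014/2685) = -2476326/895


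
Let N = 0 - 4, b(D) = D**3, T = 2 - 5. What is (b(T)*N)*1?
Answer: 108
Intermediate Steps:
T = -3
N = -4
(b(T)*N)*1 = ((-3)**3*(-4))*1 = -27*(-4)*1 = 108*1 = 108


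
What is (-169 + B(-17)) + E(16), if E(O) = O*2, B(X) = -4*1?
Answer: -141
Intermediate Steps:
B(X) = -4
E(O) = 2*O
(-169 + B(-17)) + E(16) = (-169 - 4) + 2*16 = -173 + 32 = -141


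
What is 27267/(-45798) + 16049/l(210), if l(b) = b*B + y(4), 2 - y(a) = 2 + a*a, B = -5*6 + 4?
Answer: -147387699/41798308 ≈ -3.5262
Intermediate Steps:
B = -26 (B = -30 + 4 = -26)
y(a) = -a**2 (y(a) = 2 - (2 + a*a) = 2 - (2 + a**2) = 2 + (-2 - a**2) = -a**2)
l(b) = -16 - 26*b (l(b) = b*(-26) - 1*4**2 = -26*b - 1*16 = -26*b - 16 = -16 - 26*b)
27267/(-45798) + 16049/l(210) = 27267/(-45798) + 16049/(-16 - 26*210) = 27267*(-1/45798) + 16049/(-16 - 5460) = -9089/15266 + 16049/(-5476) = -9089/15266 + 16049*(-1/5476) = -9089/15266 - 16049/5476 = -147387699/41798308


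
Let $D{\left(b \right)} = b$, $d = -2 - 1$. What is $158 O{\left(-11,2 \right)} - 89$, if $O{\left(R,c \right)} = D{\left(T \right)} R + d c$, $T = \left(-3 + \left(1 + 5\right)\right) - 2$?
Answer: $-2775$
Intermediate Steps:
$d = -3$ ($d = -2 - 1 = -3$)
$T = 1$ ($T = \left(-3 + 6\right) - 2 = 3 - 2 = 1$)
$O{\left(R,c \right)} = R - 3 c$ ($O{\left(R,c \right)} = 1 R - 3 c = R - 3 c$)
$158 O{\left(-11,2 \right)} - 89 = 158 \left(-11 - 6\right) - 89 = 158 \left(-17\right) - 89 = -2686 - 89 = -2775$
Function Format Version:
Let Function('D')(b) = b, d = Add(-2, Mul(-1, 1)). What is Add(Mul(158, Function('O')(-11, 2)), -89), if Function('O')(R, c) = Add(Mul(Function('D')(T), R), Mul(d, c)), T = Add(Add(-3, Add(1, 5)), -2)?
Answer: -2775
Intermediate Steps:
d = -3 (d = Add(-2, -1) = -3)
T = 1 (T = Add(Add(-3, 6), -2) = Add(3, -2) = 1)
Function('O')(R, c) = Add(R, Mul(-3, c)) (Function('O')(R, c) = Add(Mul(1, R), Mul(-3, c)) = Add(R, Mul(-3, c)))
Add(Mul(158, Function('O')(-11, 2)), -89) = Add(Mul(158, Add(-11, Mul(-3, 2))), -89) = Add(Mul(158, Add(-11, -6)), -89) = Add(Mul(158, -17), -89) = Add(-2686, -89) = -2775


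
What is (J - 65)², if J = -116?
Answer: 32761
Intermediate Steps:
(J - 65)² = (-116 - 65)² = (-181)² = 32761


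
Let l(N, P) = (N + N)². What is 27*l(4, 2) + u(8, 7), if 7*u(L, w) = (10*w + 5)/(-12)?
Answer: 48359/28 ≈ 1727.1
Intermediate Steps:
l(N, P) = 4*N² (l(N, P) = (2*N)² = 4*N²)
u(L, w) = -5/84 - 5*w/42 (u(L, w) = ((10*w + 5)/(-12))/7 = ((5 + 10*w)*(-1/12))/7 = (-5/12 - 5*w/6)/7 = -5/84 - 5*w/42)
27*l(4, 2) + u(8, 7) = 27*(4*4²) + (-5/84 - 5/42*7) = 27*(4*16) + (-5/84 - ⅚) = 27*64 - 25/28 = 1728 - 25/28 = 48359/28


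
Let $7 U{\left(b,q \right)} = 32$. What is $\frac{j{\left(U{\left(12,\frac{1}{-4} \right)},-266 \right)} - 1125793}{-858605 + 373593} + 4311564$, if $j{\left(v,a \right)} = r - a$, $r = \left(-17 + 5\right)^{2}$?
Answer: $\frac{2091161404151}{485012} \approx 4.3116 \cdot 10^{6}$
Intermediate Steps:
$U{\left(b,q \right)} = \frac{32}{7}$ ($U{\left(b,q \right)} = \frac{1}{7} \cdot 32 = \frac{32}{7}$)
$r = 144$ ($r = \left(-12\right)^{2} = 144$)
$j{\left(v,a \right)} = 144 - a$
$\frac{j{\left(U{\left(12,\frac{1}{-4} \right)},-266 \right)} - 1125793}{-858605 + 373593} + 4311564 = \frac{\left(144 - -266\right) - 1125793}{-858605 + 373593} + 4311564 = \frac{\left(144 + 266\right) - 1125793}{-485012} + 4311564 = \left(410 - 1125793\right) \left(- \frac{1}{485012}\right) + 4311564 = \left(-1125383\right) \left(- \frac{1}{485012}\right) + 4311564 = \frac{1125383}{485012} + 4311564 = \frac{2091161404151}{485012}$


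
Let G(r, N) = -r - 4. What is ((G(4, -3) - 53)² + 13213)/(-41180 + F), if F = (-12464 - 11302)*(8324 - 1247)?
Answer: -8467/84116581 ≈ -0.00010066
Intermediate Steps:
G(r, N) = -4 - r
F = -168191982 (F = -23766*7077 = -168191982)
((G(4, -3) - 53)² + 13213)/(-41180 + F) = (((-4 - 1*4) - 53)² + 13213)/(-41180 - 168191982) = (((-4 - 4) - 53)² + 13213)/(-168233162) = ((-8 - 53)² + 13213)*(-1/168233162) = ((-61)² + 13213)*(-1/168233162) = (3721 + 13213)*(-1/168233162) = 16934*(-1/168233162) = -8467/84116581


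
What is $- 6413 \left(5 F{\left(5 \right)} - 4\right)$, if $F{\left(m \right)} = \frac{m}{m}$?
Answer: $-6413$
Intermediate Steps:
$F{\left(m \right)} = 1$
$- 6413 \left(5 F{\left(5 \right)} - 4\right) = - 6413 \left(5 \cdot 1 - 4\right) = - 6413 \left(5 - 4\right) = \left(-6413\right) 1 = -6413$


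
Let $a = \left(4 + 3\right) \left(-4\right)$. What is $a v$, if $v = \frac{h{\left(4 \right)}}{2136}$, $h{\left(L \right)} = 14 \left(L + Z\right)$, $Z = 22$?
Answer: $- \frac{1274}{267} \approx -4.7715$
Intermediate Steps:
$h{\left(L \right)} = 308 + 14 L$ ($h{\left(L \right)} = 14 \left(L + 22\right) = 14 \left(22 + L\right) = 308 + 14 L$)
$v = \frac{91}{534}$ ($v = \frac{308 + 14 \cdot 4}{2136} = \left(308 + 56\right) \frac{1}{2136} = 364 \cdot \frac{1}{2136} = \frac{91}{534} \approx 0.17041$)
$a = -28$ ($a = 7 \left(-4\right) = -28$)
$a v = \left(-28\right) \frac{91}{534} = - \frac{1274}{267}$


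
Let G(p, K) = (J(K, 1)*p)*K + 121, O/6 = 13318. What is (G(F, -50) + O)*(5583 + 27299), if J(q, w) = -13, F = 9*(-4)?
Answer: 1862074778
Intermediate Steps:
F = -36
O = 79908 (O = 6*13318 = 79908)
G(p, K) = 121 - 13*K*p (G(p, K) = (-13*p)*K + 121 = -13*K*p + 121 = 121 - 13*K*p)
(G(F, -50) + O)*(5583 + 27299) = ((121 - 13*(-50)*(-36)) + 79908)*(5583 + 27299) = ((121 - 23400) + 79908)*32882 = (-23279 + 79908)*32882 = 56629*32882 = 1862074778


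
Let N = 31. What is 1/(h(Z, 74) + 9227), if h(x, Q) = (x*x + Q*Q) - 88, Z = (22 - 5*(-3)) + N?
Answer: 1/19239 ≈ 5.1978e-5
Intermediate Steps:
Z = 68 (Z = (22 - 5*(-3)) + 31 = (22 + 15) + 31 = 37 + 31 = 68)
h(x, Q) = -88 + Q² + x² (h(x, Q) = (x² + Q²) - 88 = (Q² + x²) - 88 = -88 + Q² + x²)
1/(h(Z, 74) + 9227) = 1/((-88 + 74² + 68²) + 9227) = 1/((-88 + 5476 + 4624) + 9227) = 1/(10012 + 9227) = 1/19239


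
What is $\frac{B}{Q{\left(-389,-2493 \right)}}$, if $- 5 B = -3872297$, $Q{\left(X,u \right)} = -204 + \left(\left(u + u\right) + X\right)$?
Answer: $- \frac{3872297}{27895} \approx -138.82$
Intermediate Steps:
$Q{\left(X,u \right)} = -204 + X + 2 u$ ($Q{\left(X,u \right)} = -204 + \left(2 u + X\right) = -204 + \left(X + 2 u\right) = -204 + X + 2 u$)
$B = \frac{3872297}{5}$ ($B = \left(- \frac{1}{5}\right) \left(-3872297\right) = \frac{3872297}{5} \approx 7.7446 \cdot 10^{5}$)
$\frac{B}{Q{\left(-389,-2493 \right)}} = \frac{3872297}{5 \left(-204 - 389 + 2 \left(-2493\right)\right)} = \frac{3872297}{5 \left(-204 - 389 - 4986\right)} = \frac{3872297}{5 \left(-5579\right)} = \frac{3872297}{5} \left(- \frac{1}{5579}\right) = - \frac{3872297}{27895}$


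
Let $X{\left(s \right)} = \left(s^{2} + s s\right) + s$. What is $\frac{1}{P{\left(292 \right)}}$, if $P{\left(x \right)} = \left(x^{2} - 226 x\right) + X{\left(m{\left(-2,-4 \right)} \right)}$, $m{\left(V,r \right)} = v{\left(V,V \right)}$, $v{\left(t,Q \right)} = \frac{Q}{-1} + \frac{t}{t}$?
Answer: $\frac{1}{19293} \approx 5.1832 \cdot 10^{-5}$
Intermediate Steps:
$v{\left(t,Q \right)} = 1 - Q$ ($v{\left(t,Q \right)} = Q \left(-1\right) + 1 = - Q + 1 = 1 - Q$)
$m{\left(V,r \right)} = 1 - V$
$X{\left(s \right)} = s + 2 s^{2}$ ($X{\left(s \right)} = \left(s^{2} + s^{2}\right) + s = 2 s^{2} + s = s + 2 s^{2}$)
$P{\left(x \right)} = 21 + x^{2} - 226 x$ ($P{\left(x \right)} = \left(x^{2} - 226 x\right) + \left(1 - -2\right) \left(1 + 2 \left(1 - -2\right)\right) = \left(x^{2} - 226 x\right) + \left(1 + 2\right) \left(1 + 2 \left(1 + 2\right)\right) = \left(x^{2} - 226 x\right) + 3 \left(1 + 2 \cdot 3\right) = \left(x^{2} - 226 x\right) + 3 \left(1 + 6\right) = \left(x^{2} - 226 x\right) + 3 \cdot 7 = \left(x^{2} - 226 x\right) + 21 = 21 + x^{2} - 226 x$)
$\frac{1}{P{\left(292 \right)}} = \frac{1}{21 + 292^{2} - 65992} = \frac{1}{21 + 85264 - 65992} = \frac{1}{19293}$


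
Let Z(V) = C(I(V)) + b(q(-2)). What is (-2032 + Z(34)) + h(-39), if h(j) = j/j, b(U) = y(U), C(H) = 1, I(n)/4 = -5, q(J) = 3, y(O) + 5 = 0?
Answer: -2035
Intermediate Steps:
y(O) = -5 (y(O) = -5 + 0 = -5)
I(n) = -20 (I(n) = 4*(-5) = -20)
b(U) = -5
Z(V) = -4 (Z(V) = 1 - 5 = -4)
h(j) = 1
(-2032 + Z(34)) + h(-39) = (-2032 - 4) + 1 = -2036 + 1 = -2035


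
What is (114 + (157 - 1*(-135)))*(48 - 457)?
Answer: -166054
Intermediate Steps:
(114 + (157 - 1*(-135)))*(48 - 457) = (114 + (157 + 135))*(-409) = (114 + 292)*(-409) = 406*(-409) = -166054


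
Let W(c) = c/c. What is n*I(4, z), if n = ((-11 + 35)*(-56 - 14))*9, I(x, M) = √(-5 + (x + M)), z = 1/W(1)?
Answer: 0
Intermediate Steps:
W(c) = 1
z = 1 (z = 1/1 = 1)
I(x, M) = √(-5 + M + x) (I(x, M) = √(-5 + (M + x)) = √(-5 + M + x))
n = -15120 (n = (24*(-70))*9 = -1680*9 = -15120)
n*I(4, z) = -15120*√(-5 + 1 + 4) = -15120*√0 = -15120*0 = 0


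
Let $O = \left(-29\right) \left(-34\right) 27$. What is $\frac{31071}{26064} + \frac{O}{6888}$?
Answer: $\frac{12609623}{2493456} \approx 5.0571$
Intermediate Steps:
$O = 26622$ ($O = 986 \cdot 27 = 26622$)
$\frac{31071}{26064} + \frac{O}{6888} = \frac{31071}{26064} + \frac{26622}{6888} = 31071 \cdot \frac{1}{26064} + 26622 \cdot \frac{1}{6888} = \frac{10357}{8688} + \frac{4437}{1148} = \frac{12609623}{2493456}$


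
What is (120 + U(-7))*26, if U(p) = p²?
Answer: 4394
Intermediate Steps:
(120 + U(-7))*26 = (120 + (-7)²)*26 = (120 + 49)*26 = 169*26 = 4394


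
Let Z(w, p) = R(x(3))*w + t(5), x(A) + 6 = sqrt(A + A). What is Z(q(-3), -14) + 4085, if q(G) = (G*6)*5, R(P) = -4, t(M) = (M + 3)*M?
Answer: 4485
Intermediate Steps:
t(M) = M*(3 + M) (t(M) = (3 + M)*M = M*(3 + M))
x(A) = -6 + sqrt(2)*sqrt(A) (x(A) = -6 + sqrt(A + A) = -6 + sqrt(2*A) = -6 + sqrt(2)*sqrt(A))
q(G) = 30*G (q(G) = (6*G)*5 = 30*G)
Z(w, p) = 40 - 4*w (Z(w, p) = -4*w + 5*(3 + 5) = -4*w + 5*8 = -4*w + 40 = 40 - 4*w)
Z(q(-3), -14) + 4085 = (40 - 120*(-3)) + 4085 = (40 - 4*(-90)) + 4085 = (40 + 360) + 4085 = 400 + 4085 = 4485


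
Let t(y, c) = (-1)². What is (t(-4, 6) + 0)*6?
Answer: 6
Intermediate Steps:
t(y, c) = 1
(t(-4, 6) + 0)*6 = (1 + 0)*6 = 1*6 = 6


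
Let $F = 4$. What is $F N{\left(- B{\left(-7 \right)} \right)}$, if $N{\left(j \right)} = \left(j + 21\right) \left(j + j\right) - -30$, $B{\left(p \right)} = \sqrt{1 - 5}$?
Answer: $88 - 336 i \approx 88.0 - 336.0 i$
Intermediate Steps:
$B{\left(p \right)} = 2 i$ ($B{\left(p \right)} = \sqrt{-4} = 2 i$)
$N{\left(j \right)} = 30 + 2 j \left(21 + j\right)$ ($N{\left(j \right)} = \left(21 + j\right) 2 j + 30 = 2 j \left(21 + j\right) + 30 = 30 + 2 j \left(21 + j\right)$)
$F N{\left(- B{\left(-7 \right)} \right)} = 4 \left(30 + 2 \left(- 2 i\right)^{2} + 42 \left(- 2 i\right)\right) = 4 \left(30 + 2 \left(-4\right) - 84 i\right) = 4 \left(30 - 8 - 84 i\right) = 4 \left(22 - 84 i\right) = 88 - 336 i$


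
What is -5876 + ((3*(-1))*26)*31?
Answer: -8294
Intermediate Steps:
-5876 + ((3*(-1))*26)*31 = -5876 - 3*26*31 = -5876 - 78*31 = -5876 - 2418 = -8294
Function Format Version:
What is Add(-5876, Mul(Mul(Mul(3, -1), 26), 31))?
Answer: -8294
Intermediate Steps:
Add(-5876, Mul(Mul(Mul(3, -1), 26), 31)) = Add(-5876, Mul(Mul(-3, 26), 31)) = Add(-5876, Mul(-78, 31)) = Add(-5876, -2418) = -8294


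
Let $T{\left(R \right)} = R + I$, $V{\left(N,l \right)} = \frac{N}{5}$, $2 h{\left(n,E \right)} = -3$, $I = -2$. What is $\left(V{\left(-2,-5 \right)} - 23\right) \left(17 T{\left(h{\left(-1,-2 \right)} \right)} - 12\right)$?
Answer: $\frac{16731}{10} \approx 1673.1$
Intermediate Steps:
$h{\left(n,E \right)} = - \frac{3}{2}$ ($h{\left(n,E \right)} = \frac{1}{2} \left(-3\right) = - \frac{3}{2}$)
$V{\left(N,l \right)} = \frac{N}{5}$ ($V{\left(N,l \right)} = N \frac{1}{5} = \frac{N}{5}$)
$T{\left(R \right)} = -2 + R$ ($T{\left(R \right)} = R - 2 = -2 + R$)
$\left(V{\left(-2,-5 \right)} - 23\right) \left(17 T{\left(h{\left(-1,-2 \right)} \right)} - 12\right) = \left(\frac{1}{5} \left(-2\right) - 23\right) \left(17 \left(-2 - \frac{3}{2}\right) - 12\right) = \left(- \frac{2}{5} - 23\right) \left(17 \left(- \frac{7}{2}\right) - 12\right) = - \frac{117 \left(- \frac{119}{2} - 12\right)}{5} = \left(- \frac{117}{5}\right) \left(- \frac{143}{2}\right) = \frac{16731}{10}$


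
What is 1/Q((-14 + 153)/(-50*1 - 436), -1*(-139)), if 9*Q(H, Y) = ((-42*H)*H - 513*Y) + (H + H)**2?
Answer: -1062882/8421581185 ≈ -0.00012621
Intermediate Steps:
Q(H, Y) = -57*Y - 38*H**2/9 (Q(H, Y) = (((-42*H)*H - 513*Y) + (H + H)**2)/9 = ((-42*H**2 - 513*Y) + (2*H)**2)/9 = ((-513*Y - 42*H**2) + 4*H**2)/9 = (-513*Y - 38*H**2)/9 = -57*Y - 38*H**2/9)
1/Q((-14 + 153)/(-50*1 - 436), -1*(-139)) = 1/(-(-57)*(-139) - 38*(-14 + 153)**2/(-50*1 - 436)**2/9) = 1/(-57*139 - 38*19321/(-50 - 436)**2/9) = 1/(-7923 - 38*(139/(-486))**2/9) = 1/(-7923 - 38*(139*(-1/486))**2/9) = 1/(-7923 - 38*(-139/486)**2/9) = 1/(-7923 - 38/9*19321/236196) = 1/(-7923 - 367099/1062882) = 1/(-8421581185/1062882) = -1062882/8421581185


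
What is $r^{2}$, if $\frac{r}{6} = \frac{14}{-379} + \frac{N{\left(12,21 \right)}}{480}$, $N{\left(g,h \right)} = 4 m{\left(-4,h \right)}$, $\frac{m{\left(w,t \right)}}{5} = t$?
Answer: $\frac{58110129}{2298256} \approx 25.284$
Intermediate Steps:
$m{\left(w,t \right)} = 5 t$
$N{\left(g,h \right)} = 20 h$ ($N{\left(g,h \right)} = 4 \cdot 5 h = 20 h$)
$r = \frac{7623}{1516}$ ($r = 6 \left(\frac{14}{-379} + \frac{20 \cdot 21}{480}\right) = 6 \left(14 \left(- \frac{1}{379}\right) + 420 \cdot \frac{1}{480}\right) = 6 \left(- \frac{14}{379} + \frac{7}{8}\right) = 6 \cdot \frac{2541}{3032} = \frac{7623}{1516} \approx 5.0284$)
$r^{2} = \left(\frac{7623}{1516}\right)^{2} = \frac{58110129}{2298256}$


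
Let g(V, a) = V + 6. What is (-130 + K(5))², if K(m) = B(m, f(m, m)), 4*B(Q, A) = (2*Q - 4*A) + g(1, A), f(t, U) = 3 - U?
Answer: 245025/16 ≈ 15314.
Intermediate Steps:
g(V, a) = 6 + V
B(Q, A) = 7/4 + Q/2 - A (B(Q, A) = ((2*Q - 4*A) + (6 + 1))/4 = ((-4*A + 2*Q) + 7)/4 = (7 - 4*A + 2*Q)/4 = 7/4 + Q/2 - A)
K(m) = -5/4 + 3*m/2 (K(m) = 7/4 + m/2 - (3 - m) = 7/4 + m/2 + (-3 + m) = -5/4 + 3*m/2)
(-130 + K(5))² = (-130 + (-5/4 + (3/2)*5))² = (-130 + (-5/4 + 15/2))² = (-130 + 25/4)² = (-495/4)² = 245025/16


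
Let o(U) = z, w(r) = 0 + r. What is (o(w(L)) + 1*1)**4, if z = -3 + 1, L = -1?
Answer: 1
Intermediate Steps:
w(r) = r
z = -2
o(U) = -2
(o(w(L)) + 1*1)**4 = (-2 + 1*1)**4 = (-2 + 1)**4 = (-1)**4 = 1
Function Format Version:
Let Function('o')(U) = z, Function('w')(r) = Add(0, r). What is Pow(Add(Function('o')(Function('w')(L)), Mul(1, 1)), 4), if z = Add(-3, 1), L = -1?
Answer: 1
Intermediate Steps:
Function('w')(r) = r
z = -2
Function('o')(U) = -2
Pow(Add(Function('o')(Function('w')(L)), Mul(1, 1)), 4) = Pow(Add(-2, Mul(1, 1)), 4) = Pow(Add(-2, 1), 4) = Pow(-1, 4) = 1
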